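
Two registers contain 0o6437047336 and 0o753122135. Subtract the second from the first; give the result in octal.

0o5463725201

Subtract column by column in base 8:
  6-5 → 1
  3-3 → 0
  3-1 → 2
  7-2 → 5
  4-2 → 2
  0-1 → 7 (borrow)
  7-3-1 → 3
  3-5 → 6 (borrow)
  4-7-1 → 4 (borrow)
  6-0-1 → 5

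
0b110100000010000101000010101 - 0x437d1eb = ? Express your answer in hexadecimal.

0x249382a

0b110100000010000101000010101 = 0x6810a15 in hexadecimal.
Subtract column by column in base 16:
  5-b → a (borrow)
  1-e-1 → 2 (borrow)
  a-1-1 → 8
  0-d → 3 (borrow)
  1-7-1 → 9 (borrow)
  8-3-1 → 4
  6-4 → 2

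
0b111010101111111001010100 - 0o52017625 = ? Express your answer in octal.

0o20557277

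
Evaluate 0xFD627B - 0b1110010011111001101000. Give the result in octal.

0xFD627B = 0o77261173 in octal.
0b1110010011111001101000 = 0o16237150 in octal.
Subtract column by column in base 8:
  3-0 → 3
  7-5 → 2
  1-1 → 0
  1-7 → 2 (borrow)
  6-3-1 → 2
  2-2 → 0
  7-6 → 1
  7-1 → 6

0o61022023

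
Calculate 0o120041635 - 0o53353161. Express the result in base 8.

Subtract column by column in base 8:
  5-1 → 4
  3-6 → 5 (borrow)
  6-1-1 → 4
  1-3 → 6 (borrow)
  4-5-1 → 6 (borrow)
  0-3-1 → 4 (borrow)
  0-3-1 → 4 (borrow)
  2-5-1 → 4 (borrow)
  1-0-1 → 0

0o44466454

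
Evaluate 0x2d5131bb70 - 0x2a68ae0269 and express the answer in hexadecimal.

0x2e883b907

Subtract column by column in base 16:
  0-9 → 7 (borrow)
  7-6-1 → 0
  b-2 → 9
  b-0 → b
  1-e → 3 (borrow)
  3-a-1 → 8 (borrow)
  1-8-1 → 8 (borrow)
  5-6-1 → e (borrow)
  d-a-1 → 2
  2-2 → 0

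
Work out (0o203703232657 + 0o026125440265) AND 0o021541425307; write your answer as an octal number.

Add column by column in base 8, right to left:
  7+5 = 4 carry 1
  5+6+1 = 4 carry 1
  6+2+1 = 1 carry 1
  2+0+1 = 3
  3+4 = 7
  2+4 = 6
  3+5 = 0 carry 1
  0+2+1 = 3
  7+1 = 0 carry 1
  3+6+1 = 2 carry 1
  0+2+1 = 3
  2+0 = 2
Sum = 0o232030673144; now AND with 0o021541425307:
  2&0=0, 3&2=2, 2&1=0, 0&5=0, 3&4=0, 0&1=0, 6&4=4, 7&2=2, 3&5=1, 1&3=1, 4&0=0, 4&7=4

0o20000421104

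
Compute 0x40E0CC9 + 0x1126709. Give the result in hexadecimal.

Add column by column in base 16, right to left:
  9+9 = 2 carry 1
  C+0+1 = D
  C+7 = 3 carry 1
  0+6+1 = 7
  E+2 = 0 carry 1
  0+1+1 = 2
  4+1 = 5

0x52073D2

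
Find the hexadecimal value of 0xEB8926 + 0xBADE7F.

Add column by column in base 16, right to left:
  6+F = 5 carry 1
  2+7+1 = A
  9+E = 7 carry 1
  8+D+1 = 6 carry 1
  B+A+1 = 6 carry 1
  E+B+1 = A carry 1
  final carry 1

0x1A667A5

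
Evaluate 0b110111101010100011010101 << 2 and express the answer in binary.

0b11011110101010001101010100

Left shift by 2: append 2 zero bits.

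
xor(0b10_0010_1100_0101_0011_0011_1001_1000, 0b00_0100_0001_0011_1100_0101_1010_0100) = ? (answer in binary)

XOR bit by bit (1 where the bits differ):
  100010110001010011001110011000
^ 000100000100111100010110100100
= 100110110101101111011000111100

0b100110110101101111011000111100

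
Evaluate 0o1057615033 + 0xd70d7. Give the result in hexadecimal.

0o1057615033 = 0x8bf1a1b in hexadecimal.
Add column by column in base 16, right to left:
  b+7 = 2 carry 1
  1+d+1 = f
  a+0 = a
  1+7 = 8
  f+d = c carry 1
  b+0+1 = c
  8+0 = 8

0x8cc8af2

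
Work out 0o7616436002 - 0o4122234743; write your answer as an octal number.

0o3474201037

Subtract column by column in base 8:
  2-3 → 7 (borrow)
  0-4-1 → 3 (borrow)
  0-7-1 → 0 (borrow)
  6-4-1 → 1
  3-3 → 0
  4-2 → 2
  6-2 → 4
  1-2 → 7 (borrow)
  6-1-1 → 4
  7-4 → 3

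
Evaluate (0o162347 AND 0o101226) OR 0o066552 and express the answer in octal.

0o166756

0o162347 AND 0o101226 = 0o100206.
Then OR with 0o066552.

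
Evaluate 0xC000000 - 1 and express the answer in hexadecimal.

0xBFFFFFF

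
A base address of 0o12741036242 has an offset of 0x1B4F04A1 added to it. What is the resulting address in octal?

0o16264640503

0x1B4F04A1 = 0o3323602241 in octal.
Add column by column in base 8, right to left:
  2+1 = 3
  4+4 = 0 carry 1
  2+2+1 = 5
  6+2 = 0 carry 1
  3+0+1 = 4
  0+6 = 6
  1+3 = 4
  4+2 = 6
  7+3 = 2 carry 1
  2+3+1 = 6
  1+0 = 1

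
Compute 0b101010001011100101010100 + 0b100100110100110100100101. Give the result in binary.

Add column by column in base 2, right to left:
  0+1 = 1
  0+0 = 0
  1+1 = 0 carry 1
  0+0+1 = 1
  1+0 = 1
  0+1 = 1
  1+0 = 1
  0+0 = 0
  1+1 = 0 carry 1
  0+0+1 = 1
  0+1 = 1
  1+1 = 0 carry 1
  1+0+1 = 0 carry 1
  1+0+1 = 0 carry 1
  0+1+1 = 0 carry 1
  1+0+1 = 0 carry 1
  0+1+1 = 0 carry 1
  0+1+1 = 0 carry 1
  0+0+1 = 1
  1+0 = 1
  0+1 = 1
  1+0 = 1
  0+0 = 0
  1+1 = 0 carry 1
  final carry 1

0b1001111000000011001111001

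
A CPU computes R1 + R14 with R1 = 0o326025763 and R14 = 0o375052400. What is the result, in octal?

0o723100363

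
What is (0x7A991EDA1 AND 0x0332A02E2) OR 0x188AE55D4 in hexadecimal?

0x7A991EDA1 AND 0x0332A02E2 = 0x0210000A0.
Then OR with 0x188AE55D4.

0x1A9AE55F4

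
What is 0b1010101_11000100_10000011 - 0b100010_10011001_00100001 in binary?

0b1100110010101101100010

Subtract column by column in base 2:
  1-1 → 0
  1-0 → 1
  0-0 → 0
  0-0 → 0
  0-0 → 0
  0-1 → 1 (borrow)
  0-0-1 → 1 (borrow)
  1-0-1 → 0
  0-1 → 1 (borrow)
  0-0-1 → 1 (borrow)
  1-0-1 → 0
  0-1 → 1 (borrow)
  0-1-1 → 0 (borrow)
  0-0-1 → 1 (borrow)
  1-0-1 → 0
  1-1 → 0
  1-0 → 1
  0-1 → 1 (borrow)
  1-0-1 → 0
  0-0 → 0
  1-0 → 1
  0-1 → 1 (borrow)
  1-0-1 → 0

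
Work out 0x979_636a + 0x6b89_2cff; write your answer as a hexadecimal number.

0x75029069

Add column by column in base 16, right to left:
  a+f = 9 carry 1
  6+f+1 = 6 carry 1
  3+c+1 = 0 carry 1
  6+2+1 = 9
  9+9 = 2 carry 1
  7+8+1 = 0 carry 1
  9+b+1 = 5 carry 1
  0+6+1 = 7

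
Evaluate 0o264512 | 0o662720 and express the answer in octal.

OR each oct digit independently (no carries):
  2|6=6, 6|6=6, 4|2=6, 5|7=7, 1|2=3, 2|0=2

0o666732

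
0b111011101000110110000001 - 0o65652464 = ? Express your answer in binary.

0o65652464 = 0b110101110101010100110100 in binary.
Subtract column by column in base 2:
  1-0 → 1
  0-0 → 0
  0-1 → 1 (borrow)
  0-0-1 → 1 (borrow)
  0-1-1 → 0 (borrow)
  0-1-1 → 0 (borrow)
  0-0-1 → 1 (borrow)
  1-0-1 → 0
  1-1 → 0
  0-0 → 0
  1-1 → 0
  1-0 → 1
  0-1 → 1 (borrow)
  0-0-1 → 1 (borrow)
  0-1-1 → 0 (borrow)
  1-0-1 → 0
  0-1 → 1 (borrow)
  1-1-1 → 1 (borrow)
  1-1-1 → 1 (borrow)
  1-0-1 → 0
  0-1 → 1 (borrow)
  1-0-1 → 0
  1-1 → 0
  1-1 → 0

0b101110011100001001101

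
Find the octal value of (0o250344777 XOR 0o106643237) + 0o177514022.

First 0o250344777 XOR 0o106643237 = 0o356507540.
Add column by column in base 8, right to left:
  0+2 = 2
  4+2 = 6
  5+0 = 5
  7+4 = 3 carry 1
  0+1+1 = 2
  5+5 = 2 carry 1
  6+7+1 = 6 carry 1
  5+7+1 = 5 carry 1
  3+1+1 = 5

0o556223562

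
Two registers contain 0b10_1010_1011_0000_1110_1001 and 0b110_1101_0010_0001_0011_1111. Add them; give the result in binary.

Add column by column in base 2, right to left:
  1+1 = 0 carry 1
  0+1+1 = 0 carry 1
  0+1+1 = 0 carry 1
  1+1+1 = 1 carry 1
  0+1+1 = 0 carry 1
  1+1+1 = 1 carry 1
  1+0+1 = 0 carry 1
  1+0+1 = 0 carry 1
  0+1+1 = 0 carry 1
  0+0+1 = 1
  0+0 = 0
  0+0 = 0
  1+0 = 1
  1+1 = 0 carry 1
  0+0+1 = 1
  1+0 = 1
  0+1 = 1
  1+0 = 1
  0+1 = 1
  1+1 = 0 carry 1
  0+0+1 = 1
  1+1 = 0 carry 1
  0+1+1 = 0 carry 1
  final carry 1

0b100101111101001000101000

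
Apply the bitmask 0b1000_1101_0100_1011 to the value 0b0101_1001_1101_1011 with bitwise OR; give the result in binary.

0b1101110111011011

OR bit by bit (1 where either bit is 1):
  0101100111011011
| 1000110101001011
= 1101110111011011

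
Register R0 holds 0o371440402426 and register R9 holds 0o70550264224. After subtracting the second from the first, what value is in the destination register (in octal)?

0o300670116202

Subtract column by column in base 8:
  6-4 → 2
  2-2 → 0
  4-2 → 2
  2-4 → 6 (borrow)
  0-6-1 → 1 (borrow)
  4-2-1 → 1
  0-0 → 0
  4-5 → 7 (borrow)
  4-5-1 → 6 (borrow)
  1-0-1 → 0
  7-7 → 0
  3-0 → 3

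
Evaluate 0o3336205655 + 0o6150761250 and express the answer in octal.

0o11507167125

Add column by column in base 8, right to left:
  5+0 = 5
  5+5 = 2 carry 1
  6+2+1 = 1 carry 1
  5+1+1 = 7
  0+6 = 6
  2+7 = 1 carry 1
  6+0+1 = 7
  3+5 = 0 carry 1
  3+1+1 = 5
  3+6 = 1 carry 1
  final carry 1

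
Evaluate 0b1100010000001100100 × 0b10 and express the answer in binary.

0b11000100000011001000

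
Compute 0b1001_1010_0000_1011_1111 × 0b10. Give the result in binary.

0b100110100000101111110

Multiply each base-2 digit by 2, carrying:
  1×2 = 2 → write 0 carry 1
  1×2+1 = 3 → write 1 carry 1
  1×2+1 = 3 → write 1 carry 1
  1×2+1 = 3 → write 1 carry 1
  1×2+1 = 3 → write 1 carry 1
  1×2+1 = 3 → write 1 carry 1
  0×2+1 = 1 → write 1
  1×2 = 2 → write 0 carry 1
  0×2+1 = 1 → write 1
  0×2 = 0 → write 0
  0×2 = 0 → write 0
  0×2 = 0 → write 0
  0×2 = 0 → write 0
  1×2 = 2 → write 0 carry 1
  0×2+1 = 1 → write 1
  1×2 = 2 → write 0 carry 1
  1×2+1 = 3 → write 1 carry 1
  0×2+1 = 1 → write 1
  0×2 = 0 → write 0
  1×2 = 2 → write 0 carry 1
  remaining carry: 1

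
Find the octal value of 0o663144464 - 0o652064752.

0o11057512

Subtract column by column in base 8:
  4-2 → 2
  6-5 → 1
  4-7 → 5 (borrow)
  4-4-1 → 7 (borrow)
  4-6-1 → 5 (borrow)
  1-0-1 → 0
  3-2 → 1
  6-5 → 1
  6-6 → 0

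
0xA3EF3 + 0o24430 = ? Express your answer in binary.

0b10100110100000001011

0xA3EF3 = 0b10100011111011110011 in binary.
0o24430 = 0b10100100011000 in binary.
Add column by column in base 2, right to left:
  1+0 = 1
  1+0 = 1
  0+0 = 0
  0+1 = 1
  1+1 = 0 carry 1
  1+0+1 = 0 carry 1
  1+0+1 = 0 carry 1
  1+0+1 = 0 carry 1
  0+1+1 = 0 carry 1
  1+0+1 = 0 carry 1
  1+0+1 = 0 carry 1
  1+1+1 = 1 carry 1
  1+0+1 = 0 carry 1
  1+1+1 = 1 carry 1
  0+0+1 = 1
  0+0 = 0
  0+0 = 0
  1+0 = 1
  0+0 = 0
  1+0 = 1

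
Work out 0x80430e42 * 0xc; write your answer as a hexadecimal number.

0x60324ab18

Multiply each base-16 digit by 12, carrying:
  2×12 = 24 → write 8 carry 1
  4×12+1 = 49 → write 1 carry 3
  e×12+3 = 171 → write b carry 10
  0×12+10 = 10 → write a
  3×12 = 36 → write 4 carry 2
  4×12+2 = 50 → write 2 carry 3
  0×12+3 = 3 → write 3
  8×12 = 96 → write 0 carry 6
  remaining carry: 6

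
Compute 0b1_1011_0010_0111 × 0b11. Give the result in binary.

0b101000101110101

Multiply each base-2 digit by 3, carrying:
  1×3 = 3 → write 1 carry 1
  1×3+1 = 4 → write 0 carry 2
  1×3+2 = 5 → write 1 carry 2
  0×3+2 = 2 → write 0 carry 1
  0×3+1 = 1 → write 1
  1×3 = 3 → write 1 carry 1
  0×3+1 = 1 → write 1
  0×3 = 0 → write 0
  1×3 = 3 → write 1 carry 1
  1×3+1 = 4 → write 0 carry 2
  0×3+2 = 2 → write 0 carry 1
  1×3+1 = 4 → write 0 carry 2
  1×3+2 = 5 → write 1 carry 2
  remaining carry: 10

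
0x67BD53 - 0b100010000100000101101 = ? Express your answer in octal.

0o25532446

0x67BD53 = 0o31736523 in octal.
0b100010000100000101101 = 0o4204055 in octal.
Subtract column by column in base 8:
  3-5 → 6 (borrow)
  2-5-1 → 4 (borrow)
  5-0-1 → 4
  6-4 → 2
  3-0 → 3
  7-2 → 5
  1-4 → 5 (borrow)
  3-0-1 → 2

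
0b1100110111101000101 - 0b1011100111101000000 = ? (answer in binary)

0b1010000000000101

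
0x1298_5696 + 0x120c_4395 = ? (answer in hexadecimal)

0x24a49a2b

Add column by column in base 16, right to left:
  6+5 = b
  9+9 = 2 carry 1
  6+3+1 = a
  5+4 = 9
  8+c = 4 carry 1
  9+0+1 = a
  2+2 = 4
  1+1 = 2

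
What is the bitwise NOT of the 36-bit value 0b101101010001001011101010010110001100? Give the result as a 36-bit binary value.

Invert each bit: 101101010001001011101010010110001100 → 010010101110110100010101101001110011.

0b010010101110110100010101101001110011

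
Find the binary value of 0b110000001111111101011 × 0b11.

0b10010000101111111000001

Multiply each base-2 digit by 3, carrying:
  1×3 = 3 → write 1 carry 1
  1×3+1 = 4 → write 0 carry 2
  0×3+2 = 2 → write 0 carry 1
  1×3+1 = 4 → write 0 carry 2
  0×3+2 = 2 → write 0 carry 1
  1×3+1 = 4 → write 0 carry 2
  1×3+2 = 5 → write 1 carry 2
  1×3+2 = 5 → write 1 carry 2
  1×3+2 = 5 → write 1 carry 2
  1×3+2 = 5 → write 1 carry 2
  1×3+2 = 5 → write 1 carry 2
  1×3+2 = 5 → write 1 carry 2
  1×3+2 = 5 → write 1 carry 2
  0×3+2 = 2 → write 0 carry 1
  0×3+1 = 1 → write 1
  0×3 = 0 → write 0
  0×3 = 0 → write 0
  0×3 = 0 → write 0
  0×3 = 0 → write 0
  1×3 = 3 → write 1 carry 1
  1×3+1 = 4 → write 0 carry 2
  remaining carry: 10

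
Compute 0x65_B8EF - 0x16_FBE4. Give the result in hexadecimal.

Subtract column by column in base 16:
  F-4 → B
  E-E → 0
  8-B → D (borrow)
  B-F-1 → B (borrow)
  5-6-1 → E (borrow)
  6-1-1 → 4

0x4EBD0B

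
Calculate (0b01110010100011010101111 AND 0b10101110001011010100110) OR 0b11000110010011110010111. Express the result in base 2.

0b01110010100011010101111 AND 0b10101110001011010100110 = 0b00100010000011010100110.
Then OR with 0b11000110010011110010111.

0b11100110010011110110111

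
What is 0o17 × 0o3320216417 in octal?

0o63064131741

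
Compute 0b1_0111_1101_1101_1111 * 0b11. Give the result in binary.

0b1000111100110011101

Multiply each base-2 digit by 3, carrying:
  1×3 = 3 → write 1 carry 1
  1×3+1 = 4 → write 0 carry 2
  1×3+2 = 5 → write 1 carry 2
  1×3+2 = 5 → write 1 carry 2
  1×3+2 = 5 → write 1 carry 2
  0×3+2 = 2 → write 0 carry 1
  1×3+1 = 4 → write 0 carry 2
  1×3+2 = 5 → write 1 carry 2
  1×3+2 = 5 → write 1 carry 2
  0×3+2 = 2 → write 0 carry 1
  1×3+1 = 4 → write 0 carry 2
  1×3+2 = 5 → write 1 carry 2
  1×3+2 = 5 → write 1 carry 2
  1×3+2 = 5 → write 1 carry 2
  1×3+2 = 5 → write 1 carry 2
  0×3+2 = 2 → write 0 carry 1
  1×3+1 = 4 → write 0 carry 2
  remaining carry: 10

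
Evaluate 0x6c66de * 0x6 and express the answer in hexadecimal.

Multiply each base-16 digit by 6, carrying:
  e×6 = 84 → write 4 carry 5
  d×6+5 = 83 → write 3 carry 5
  6×6+5 = 41 → write 9 carry 2
  6×6+2 = 38 → write 6 carry 2
  c×6+2 = 74 → write a carry 4
  6×6+4 = 40 → write 8 carry 2
  remaining carry: 2

0x28a6934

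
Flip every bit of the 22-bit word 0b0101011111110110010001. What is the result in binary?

Invert each bit: 0101011111110110010001 → 1010100000001001101110.

0b1010100000001001101110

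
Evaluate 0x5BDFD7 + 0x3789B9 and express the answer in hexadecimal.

Add column by column in base 16, right to left:
  7+9 = 0 carry 1
  D+B+1 = 9 carry 1
  F+9+1 = 9 carry 1
  D+8+1 = 6 carry 1
  B+7+1 = 3 carry 1
  5+3+1 = 9

0x936990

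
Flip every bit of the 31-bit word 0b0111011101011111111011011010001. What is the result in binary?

Invert each bit: 0111011101011111111011011010001 → 1000100010100000000100100101110.

0b1000100010100000000100100101110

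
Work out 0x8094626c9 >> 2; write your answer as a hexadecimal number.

0x2025189b2

2 bits is not a whole number of base-16 digits; in binary: 100000001001010001100010011011001001 >> 2 = 1000000010010100011000100110110010.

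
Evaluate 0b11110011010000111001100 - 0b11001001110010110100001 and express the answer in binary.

Subtract column by column in base 2:
  0-1 → 1 (borrow)
  0-0-1 → 1 (borrow)
  1-0-1 → 0
  1-0 → 1
  0-0 → 0
  0-1 → 1 (borrow)
  1-0-1 → 0
  1-1 → 0
  1-1 → 0
  0-0 → 0
  0-1 → 1 (borrow)
  0-0-1 → 1 (borrow)
  0-0-1 → 1 (borrow)
  1-1-1 → 1 (borrow)
  0-1-1 → 0 (borrow)
  1-1-1 → 1 (borrow)
  1-0-1 → 0
  0-0 → 0
  0-1 → 1 (borrow)
  1-0-1 → 0
  1-0 → 1
  1-1 → 0
  1-1 → 0

0b101001011110000101011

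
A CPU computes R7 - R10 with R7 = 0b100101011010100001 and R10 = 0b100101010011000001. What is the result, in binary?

Subtract column by column in base 2:
  1-1 → 0
  0-0 → 0
  0-0 → 0
  0-0 → 0
  0-0 → 0
  1-0 → 1
  0-1 → 1 (borrow)
  1-1-1 → 1 (borrow)
  0-0-1 → 1 (borrow)
  1-0-1 → 0
  1-1 → 0
  0-0 → 0
  1-1 → 0
  0-0 → 0
  1-1 → 0
  0-0 → 0
  0-0 → 0
  1-1 → 0

0b111100000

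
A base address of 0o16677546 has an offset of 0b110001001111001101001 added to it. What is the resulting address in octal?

0b110001001111001101001 = 0o6117151 in octal.
Add column by column in base 8, right to left:
  6+1 = 7
  4+5 = 1 carry 1
  5+1+1 = 7
  7+7 = 6 carry 1
  7+1+1 = 1 carry 1
  6+1+1 = 0 carry 1
  6+6+1 = 5 carry 1
  1+0+1 = 2

0o25016717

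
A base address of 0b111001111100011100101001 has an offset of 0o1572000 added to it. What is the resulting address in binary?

0o1572000 = 0b1101111010000000000 in binary.
Add column by column in base 2, right to left:
  1+0 = 1
  0+0 = 0
  0+0 = 0
  1+0 = 1
  0+0 = 0
  1+0 = 1
  0+0 = 0
  0+0 = 0
  1+0 = 1
  1+0 = 1
  1+1 = 0 carry 1
  0+0+1 = 1
  0+1 = 1
  0+1 = 1
  1+1 = 0 carry 1
  1+1+1 = 1 carry 1
  1+0+1 = 0 carry 1
  1+1+1 = 1 carry 1
  1+1+1 = 1 carry 1
  0+0+1 = 1
  0+0 = 0
  1+0 = 1
  1+0 = 1
  1+0 = 1

0b111011101011101100101001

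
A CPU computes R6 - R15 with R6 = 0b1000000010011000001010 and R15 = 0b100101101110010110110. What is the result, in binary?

0b11010100100101010100

Subtract column by column in base 2:
  0-0 → 0
  1-1 → 0
  0-1 → 1 (borrow)
  1-0-1 → 0
  0-1 → 1 (borrow)
  0-1-1 → 0 (borrow)
  0-0-1 → 1 (borrow)
  0-1-1 → 0 (borrow)
  0-0-1 → 1 (borrow)
  1-0-1 → 0
  1-1 → 0
  0-1 → 1 (borrow)
  0-1-1 → 0 (borrow)
  1-0-1 → 0
  0-1 → 1 (borrow)
  0-1-1 → 0 (borrow)
  0-0-1 → 1 (borrow)
  0-1-1 → 0 (borrow)
  0-0-1 → 1 (borrow)
  0-0-1 → 1 (borrow)
  0-1-1 → 0 (borrow)
  1-0-1 → 0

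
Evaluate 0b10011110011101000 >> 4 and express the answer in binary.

0b1001111001110

Right shift by 4: drop the 4 least-significant bits.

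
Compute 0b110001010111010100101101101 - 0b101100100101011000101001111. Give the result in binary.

Subtract column by column in base 2:
  1-1 → 0
  0-1 → 1 (borrow)
  1-1-1 → 1 (borrow)
  1-1-1 → 1 (borrow)
  0-0-1 → 1 (borrow)
  1-0-1 → 0
  1-1 → 0
  0-0 → 0
  1-1 → 0
  0-0 → 0
  0-0 → 0
  1-0 → 1
  0-1 → 1 (borrow)
  1-1-1 → 1 (borrow)
  0-0-1 → 1 (borrow)
  1-1-1 → 1 (borrow)
  1-0-1 → 0
  1-1 → 0
  0-0 → 0
  1-0 → 1
  0-1 → 1 (borrow)
  1-0-1 → 0
  0-0 → 0
  0-1 → 1 (borrow)
  0-1-1 → 0 (borrow)
  1-0-1 → 0
  1-1 → 0

0b100110001111100000011110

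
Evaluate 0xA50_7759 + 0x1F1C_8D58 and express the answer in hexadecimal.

Add column by column in base 16, right to left:
  9+8 = 1 carry 1
  5+5+1 = B
  7+D = 4 carry 1
  7+8+1 = 0 carry 1
  0+C+1 = D
  5+1 = 6
  A+F = 9 carry 1
  0+1+1 = 2

0x296D04B1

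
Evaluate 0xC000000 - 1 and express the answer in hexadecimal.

The trailing 6 digits are 0, so subtracting 1 borrows through: they become F and the next digit up decrements.

0xBFFFFFF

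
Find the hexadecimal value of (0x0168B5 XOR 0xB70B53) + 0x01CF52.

First 0x0168B5 XOR 0xB70B53 = 0xB663E6.
Add column by column in base 16, right to left:
  6+2 = 8
  E+5 = 3 carry 1
  3+F+1 = 3 carry 1
  6+C+1 = 3 carry 1
  6+1+1 = 8
  B+0 = B

0xB83338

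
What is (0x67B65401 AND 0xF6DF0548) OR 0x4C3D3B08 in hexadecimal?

0x67B65401 AND 0xF6DF0548 = 0x66960400.
Then OR with 0x4C3D3B08.

0x6EBF3F08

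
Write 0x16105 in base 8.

0o260405

Expand each hex digit to 4 bits: 1=0001 6=0110 1=0001 0=0000 5=0101.
Group the bits in threes: 010 110 000 100 000 101 → 260405.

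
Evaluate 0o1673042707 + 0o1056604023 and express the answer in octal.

0o2751646732

Add column by column in base 8, right to left:
  7+3 = 2 carry 1
  0+2+1 = 3
  7+0 = 7
  2+4 = 6
  4+0 = 4
  0+6 = 6
  3+6 = 1 carry 1
  7+5+1 = 5 carry 1
  6+0+1 = 7
  1+1 = 2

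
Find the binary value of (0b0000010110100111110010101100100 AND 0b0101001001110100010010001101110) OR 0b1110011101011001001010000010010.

0b0000010110100111110010101100100 AND 0b0101001001110100010010001101110 = 0b0000000000100100010010001100100.
Then OR with 0b1110011101011001001010000010010.

0b1110011101111101011010001110110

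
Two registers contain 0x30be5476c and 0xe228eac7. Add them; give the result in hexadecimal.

Add column by column in base 16, right to left:
  c+7 = 3 carry 1
  6+c+1 = 3 carry 1
  7+a+1 = 2 carry 1
  4+e+1 = 3 carry 1
  5+8+1 = e
  e+2 = 0 carry 1
  b+2+1 = e
  0+e = e
  3+0 = 3

0x3ee0e3233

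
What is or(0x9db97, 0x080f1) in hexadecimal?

OR each hex digit independently (no carries):
  9|0=9, d|8=d, b|0=b, 9|f=f, 7|1=7

0x9dbf7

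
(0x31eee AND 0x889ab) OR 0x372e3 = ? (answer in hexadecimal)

0x31eee AND 0x889ab = 0x008aa.
Then OR with 0x372e3.

0x37aeb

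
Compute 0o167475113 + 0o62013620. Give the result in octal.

0o251510733

Add column by column in base 8, right to left:
  3+0 = 3
  1+2 = 3
  1+6 = 7
  5+3 = 0 carry 1
  7+1+1 = 1 carry 1
  4+0+1 = 5
  7+2 = 1 carry 1
  6+6+1 = 5 carry 1
  1+0+1 = 2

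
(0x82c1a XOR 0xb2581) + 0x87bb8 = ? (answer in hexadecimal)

0xb8553

First 0x82c1a XOR 0xb2581 = 0x3099b.
Add column by column in base 16, right to left:
  b+8 = 3 carry 1
  9+b+1 = 5 carry 1
  9+b+1 = 5 carry 1
  0+7+1 = 8
  3+8 = b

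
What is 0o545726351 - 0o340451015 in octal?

0o205255334

Subtract column by column in base 8:
  1-5 → 4 (borrow)
  5-1-1 → 3
  3-0 → 3
  6-1 → 5
  2-5 → 5 (borrow)
  7-4-1 → 2
  5-0 → 5
  4-4 → 0
  5-3 → 2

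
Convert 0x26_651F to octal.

Expand each hex digit to 4 bits: 2=0010 6=0110 6=0110 5=0101 1=0001 F=1111.
Group the bits in threes: 001 001 100 110 010 100 011 111 → 11462437.

0o11462437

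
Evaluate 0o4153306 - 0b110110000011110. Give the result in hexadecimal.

0o4153306 = 0x10D6C6 in hexadecimal.
0b110110000011110 = 0x6C1E in hexadecimal.
Subtract column by column in base 16:
  6-E → 8 (borrow)
  C-1-1 → A
  6-C → A (borrow)
  D-6-1 → 6
  0-0 → 0
  1-0 → 1

0x106AA8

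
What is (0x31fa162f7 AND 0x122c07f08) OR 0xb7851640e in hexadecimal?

0xb7ad1660e

0x31fa162f7 AND 0x122c07f08 = 0x102806200.
Then OR with 0xb7851640e.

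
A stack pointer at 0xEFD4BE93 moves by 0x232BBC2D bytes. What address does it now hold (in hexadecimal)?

Add column by column in base 16, right to left:
  3+D = 0 carry 1
  9+2+1 = C
  E+C = A carry 1
  B+B+1 = 7 carry 1
  4+B+1 = 0 carry 1
  D+2+1 = 0 carry 1
  F+3+1 = 3 carry 1
  E+2+1 = 1 carry 1
  final carry 1

0x113007AC0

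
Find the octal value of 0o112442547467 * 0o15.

0o1711303102713

Multiply each base-8 digit by 13, carrying:
  7×13 = 91 → write 3 carry 11
  6×13+11 = 89 → write 1 carry 11
  4×13+11 = 63 → write 7 carry 7
  7×13+7 = 98 → write 2 carry 12
  4×13+12 = 64 → write 0 carry 8
  5×13+8 = 73 → write 1 carry 9
  2×13+9 = 35 → write 3 carry 4
  4×13+4 = 56 → write 0 carry 7
  4×13+7 = 59 → write 3 carry 7
  2×13+7 = 33 → write 1 carry 4
  1×13+4 = 17 → write 1 carry 2
  1×13+2 = 15 → write 7 carry 1
  remaining carry: 1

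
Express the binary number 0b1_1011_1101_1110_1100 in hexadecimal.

0x1BDEC

Group the bits into nibbles: 0001 1011 1101 1110 1100 → 1BDEC.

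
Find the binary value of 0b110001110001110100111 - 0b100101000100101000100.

0b1100101101001100011

Subtract column by column in base 2:
  1-0 → 1
  1-0 → 1
  1-1 → 0
  0-0 → 0
  0-0 → 0
  1-0 → 1
  0-1 → 1 (borrow)
  1-0-1 → 0
  1-1 → 0
  1-0 → 1
  0-0 → 0
  0-1 → 1 (borrow)
  0-0-1 → 1 (borrow)
  1-0-1 → 0
  1-0 → 1
  1-1 → 0
  0-0 → 0
  0-1 → 1 (borrow)
  0-0-1 → 1 (borrow)
  1-0-1 → 0
  1-1 → 0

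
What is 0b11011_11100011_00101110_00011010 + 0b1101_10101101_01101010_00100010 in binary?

Add column by column in base 2, right to left:
  0+0 = 0
  1+1 = 0 carry 1
  0+0+1 = 1
  1+0 = 1
  1+0 = 1
  0+1 = 1
  0+0 = 0
  0+0 = 0
  0+0 = 0
  1+1 = 0 carry 1
  1+0+1 = 0 carry 1
  1+1+1 = 1 carry 1
  0+0+1 = 1
  1+1 = 0 carry 1
  0+1+1 = 0 carry 1
  0+0+1 = 1
  1+1 = 0 carry 1
  1+0+1 = 0 carry 1
  0+1+1 = 0 carry 1
  0+1+1 = 0 carry 1
  0+0+1 = 1
  1+1 = 0 carry 1
  1+0+1 = 0 carry 1
  1+1+1 = 1 carry 1
  1+1+1 = 1 carry 1
  1+0+1 = 0 carry 1
  0+1+1 = 0 carry 1
  1+1+1 = 1 carry 1
  1+0+1 = 0 carry 1
  final carry 1

0b101001100100001001100000111100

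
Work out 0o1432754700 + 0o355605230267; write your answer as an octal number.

Add column by column in base 8, right to left:
  0+7 = 7
  0+6 = 6
  7+2 = 1 carry 1
  4+0+1 = 5
  5+3 = 0 carry 1
  7+2+1 = 2 carry 1
  2+5+1 = 0 carry 1
  3+0+1 = 4
  4+6 = 2 carry 1
  1+5+1 = 7
  0+5 = 5
  0+3 = 3

0o357240205167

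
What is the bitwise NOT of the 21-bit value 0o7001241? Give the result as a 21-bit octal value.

0o0776536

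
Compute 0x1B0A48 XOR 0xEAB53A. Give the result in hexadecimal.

0xF1BF72

XOR each hex digit independently (no carries):
  1^E=F, B^A=1, 0^B=B, A^5=F, 4^3=7, 8^A=2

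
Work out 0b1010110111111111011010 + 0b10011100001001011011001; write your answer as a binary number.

0b11110011001001010110011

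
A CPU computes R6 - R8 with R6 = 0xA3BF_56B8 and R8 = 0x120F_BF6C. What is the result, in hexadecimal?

0x91AF974C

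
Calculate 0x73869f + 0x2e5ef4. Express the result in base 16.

0xa1e593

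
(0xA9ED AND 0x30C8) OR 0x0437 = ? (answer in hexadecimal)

0x24FF

0xA9ED AND 0x30C8 = 0x20C8.
Then OR with 0x0437.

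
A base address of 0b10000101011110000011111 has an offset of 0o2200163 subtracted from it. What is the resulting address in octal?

0o16335654

0b10000101011110000011111 = 0o20536037 in octal.
Subtract column by column in base 8:
  7-3 → 4
  3-6 → 5 (borrow)
  0-1-1 → 6 (borrow)
  6-0-1 → 5
  3-0 → 3
  5-2 → 3
  0-2 → 6 (borrow)
  2-0-1 → 1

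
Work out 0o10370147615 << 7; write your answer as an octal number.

0o2076031743200

7 bits is not a whole number of base-8 digits; in binary: 1000011111000001100111110001101 << 7 = 10000111110000011001111100011010000000.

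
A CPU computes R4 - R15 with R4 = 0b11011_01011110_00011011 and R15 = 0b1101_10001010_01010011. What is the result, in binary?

Subtract column by column in base 2:
  1-1 → 0
  1-1 → 0
  0-0 → 0
  1-0 → 1
  1-1 → 0
  0-0 → 0
  0-1 → 1 (borrow)
  0-0-1 → 1 (borrow)
  0-0-1 → 1 (borrow)
  1-1-1 → 1 (borrow)
  1-0-1 → 0
  1-1 → 0
  1-0 → 1
  0-0 → 0
  1-0 → 1
  0-1 → 1 (borrow)
  1-1-1 → 1 (borrow)
  1-0-1 → 0
  0-1 → 1 (borrow)
  1-1-1 → 1 (borrow)
  1-0-1 → 0

0b11011101001111001000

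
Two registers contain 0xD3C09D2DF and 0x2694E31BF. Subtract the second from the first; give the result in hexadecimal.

0xAD2BBA120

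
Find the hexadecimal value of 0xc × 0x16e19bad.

Multiply each base-16 digit by 12, carrying:
  d×12 = 156 → write c carry 9
  a×12+9 = 129 → write 1 carry 8
  b×12+8 = 140 → write c carry 8
  9×12+8 = 116 → write 4 carry 7
  1×12+7 = 19 → write 3 carry 1
  e×12+1 = 169 → write 9 carry 10
  6×12+10 = 82 → write 2 carry 5
  1×12+5 = 17 → write 1 carry 1
  remaining carry: 1

0x112934c1c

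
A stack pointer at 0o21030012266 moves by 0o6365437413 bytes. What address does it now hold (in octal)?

Add column by column in base 8, right to left:
  6+3 = 1 carry 1
  6+1+1 = 0 carry 1
  2+4+1 = 7
  2+7 = 1 carry 1
  1+3+1 = 5
  0+4 = 4
  0+5 = 5
  3+6 = 1 carry 1
  0+3+1 = 4
  1+6 = 7
  2+0 = 2

0o27415451701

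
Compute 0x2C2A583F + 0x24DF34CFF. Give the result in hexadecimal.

0x27A1DA53E

Add column by column in base 16, right to left:
  F+F = E carry 1
  3+F+1 = 3 carry 1
  8+C+1 = 5 carry 1
  5+4+1 = A
  A+3 = D
  2+F = 1 carry 1
  C+D+1 = A carry 1
  2+4+1 = 7
  0+2 = 2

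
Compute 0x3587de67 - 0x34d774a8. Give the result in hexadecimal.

Subtract column by column in base 16:
  7-8 → f (borrow)
  6-a-1 → b (borrow)
  e-4-1 → 9
  d-7 → 6
  7-7 → 0
  8-d → b (borrow)
  5-4-1 → 0
  3-3 → 0

0xb069bf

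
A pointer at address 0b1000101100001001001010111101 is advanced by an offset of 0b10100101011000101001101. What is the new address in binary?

0b1001000000110100010000001010

Add column by column in base 2, right to left:
  1+1 = 0 carry 1
  0+0+1 = 1
  1+1 = 0 carry 1
  1+1+1 = 1 carry 1
  1+0+1 = 0 carry 1
  1+0+1 = 0 carry 1
  0+1+1 = 0 carry 1
  1+0+1 = 0 carry 1
  0+1+1 = 0 carry 1
  1+0+1 = 0 carry 1
  0+0+1 = 1
  0+0 = 0
  1+1 = 0 carry 1
  0+1+1 = 0 carry 1
  0+0+1 = 1
  1+1 = 0 carry 1
  0+0+1 = 1
  0+1 = 1
  0+0 = 0
  0+0 = 0
  1+1 = 0 carry 1
  1+0+1 = 0 carry 1
  0+1+1 = 0 carry 1
  1+0+1 = 0 carry 1
  0+0+1 = 1
  0+0 = 0
  0+0 = 0
  1+0 = 1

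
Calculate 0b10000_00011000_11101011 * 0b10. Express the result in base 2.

0b1000000011000111010110

Multiply each base-2 digit by 2, carrying:
  1×2 = 2 → write 0 carry 1
  1×2+1 = 3 → write 1 carry 1
  0×2+1 = 1 → write 1
  1×2 = 2 → write 0 carry 1
  0×2+1 = 1 → write 1
  1×2 = 2 → write 0 carry 1
  1×2+1 = 3 → write 1 carry 1
  1×2+1 = 3 → write 1 carry 1
  0×2+1 = 1 → write 1
  0×2 = 0 → write 0
  0×2 = 0 → write 0
  1×2 = 2 → write 0 carry 1
  1×2+1 = 3 → write 1 carry 1
  0×2+1 = 1 → write 1
  0×2 = 0 → write 0
  0×2 = 0 → write 0
  0×2 = 0 → write 0
  0×2 = 0 → write 0
  0×2 = 0 → write 0
  0×2 = 0 → write 0
  1×2 = 2 → write 0 carry 1
  remaining carry: 1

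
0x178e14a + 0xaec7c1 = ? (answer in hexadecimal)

Add column by column in base 16, right to left:
  a+1 = b
  4+c = 0 carry 1
  1+7+1 = 9
  e+c = a carry 1
  8+e+1 = 7 carry 1
  7+a+1 = 2 carry 1
  1+0+1 = 2

0x227a90b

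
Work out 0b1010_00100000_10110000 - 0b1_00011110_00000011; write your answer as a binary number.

Subtract column by column in base 2:
  0-1 → 1 (borrow)
  0-1-1 → 0 (borrow)
  0-0-1 → 1 (borrow)
  0-0-1 → 1 (borrow)
  1-0-1 → 0
  1-0 → 1
  0-0 → 0
  1-0 → 1
  0-0 → 0
  0-1 → 1 (borrow)
  0-1-1 → 0 (borrow)
  0-1-1 → 0 (borrow)
  0-1-1 → 0 (borrow)
  1-0-1 → 0
  0-0 → 0
  0-0 → 0
  0-1 → 1 (borrow)
  1-0-1 → 0
  0-0 → 0
  1-0 → 1

0b10010000001010101101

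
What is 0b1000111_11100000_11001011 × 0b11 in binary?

0b110101111010001001100001

Multiply each base-2 digit by 3, carrying:
  1×3 = 3 → write 1 carry 1
  1×3+1 = 4 → write 0 carry 2
  0×3+2 = 2 → write 0 carry 1
  1×3+1 = 4 → write 0 carry 2
  0×3+2 = 2 → write 0 carry 1
  0×3+1 = 1 → write 1
  1×3 = 3 → write 1 carry 1
  1×3+1 = 4 → write 0 carry 2
  0×3+2 = 2 → write 0 carry 1
  0×3+1 = 1 → write 1
  0×3 = 0 → write 0
  0×3 = 0 → write 0
  0×3 = 0 → write 0
  1×3 = 3 → write 1 carry 1
  1×3+1 = 4 → write 0 carry 2
  1×3+2 = 5 → write 1 carry 2
  1×3+2 = 5 → write 1 carry 2
  1×3+2 = 5 → write 1 carry 2
  1×3+2 = 5 → write 1 carry 2
  0×3+2 = 2 → write 0 carry 1
  0×3+1 = 1 → write 1
  0×3 = 0 → write 0
  1×3 = 3 → write 1 carry 1
  remaining carry: 1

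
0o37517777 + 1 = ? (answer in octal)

0o37520000

The trailing 4 digits are 7 (max in base 8), so adding 1 cascades: they roll to 0 and the next digit up increments.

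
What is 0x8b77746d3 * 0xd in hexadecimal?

0x71510e98b7

Multiply each base-16 digit by 13, carrying:
  3×13 = 39 → write 7 carry 2
  d×13+2 = 171 → write b carry 10
  6×13+10 = 88 → write 8 carry 5
  4×13+5 = 57 → write 9 carry 3
  7×13+3 = 94 → write e carry 5
  7×13+5 = 96 → write 0 carry 6
  7×13+6 = 97 → write 1 carry 6
  b×13+6 = 149 → write 5 carry 9
  8×13+9 = 113 → write 1 carry 7
  remaining carry: 7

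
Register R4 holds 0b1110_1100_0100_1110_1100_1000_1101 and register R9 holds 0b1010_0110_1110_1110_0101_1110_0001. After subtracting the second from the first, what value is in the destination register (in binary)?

0b100010101100000011010101100

Subtract column by column in base 2:
  1-1 → 0
  0-0 → 0
  1-0 → 1
  1-0 → 1
  0-0 → 0
  0-1 → 1 (borrow)
  0-1-1 → 0 (borrow)
  1-1-1 → 1 (borrow)
  0-1-1 → 0 (borrow)
  0-0-1 → 1 (borrow)
  1-1-1 → 1 (borrow)
  1-0-1 → 0
  0-0 → 0
  1-1 → 0
  1-1 → 0
  1-1 → 0
  0-0 → 0
  0-1 → 1 (borrow)
  1-1-1 → 1 (borrow)
  0-1-1 → 0 (borrow)
  0-0-1 → 1 (borrow)
  0-1-1 → 0 (borrow)
  1-1-1 → 1 (borrow)
  1-0-1 → 0
  0-0 → 0
  1-1 → 0
  1-0 → 1
  1-1 → 0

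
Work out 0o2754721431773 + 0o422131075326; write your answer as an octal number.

Add column by column in base 8, right to left:
  3+6 = 1 carry 1
  7+2+1 = 2 carry 1
  7+3+1 = 3 carry 1
  1+5+1 = 7
  3+7 = 2 carry 1
  4+0+1 = 5
  1+1 = 2
  2+3 = 5
  7+1 = 0 carry 1
  4+2+1 = 7
  5+2 = 7
  7+4 = 3 carry 1
  2+0+1 = 3

0o3377052527321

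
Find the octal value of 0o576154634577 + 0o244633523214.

0o1043010360013

Add column by column in base 8, right to left:
  7+4 = 3 carry 1
  7+1+1 = 1 carry 1
  5+2+1 = 0 carry 1
  4+3+1 = 0 carry 1
  3+2+1 = 6
  6+5 = 3 carry 1
  4+3+1 = 0 carry 1
  5+3+1 = 1 carry 1
  1+6+1 = 0 carry 1
  6+4+1 = 3 carry 1
  7+4+1 = 4 carry 1
  5+2+1 = 0 carry 1
  final carry 1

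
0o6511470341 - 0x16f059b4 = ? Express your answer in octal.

0o3615413455

0x16f059b4 = 0o2674054664 in octal.
Subtract column by column in base 8:
  1-4 → 5 (borrow)
  4-6-1 → 5 (borrow)
  3-6-1 → 4 (borrow)
  0-4-1 → 3 (borrow)
  7-5-1 → 1
  4-0 → 4
  1-4 → 5 (borrow)
  1-7-1 → 1 (borrow)
  5-6-1 → 6 (borrow)
  6-2-1 → 3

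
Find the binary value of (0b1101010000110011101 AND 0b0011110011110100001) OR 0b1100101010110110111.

0b1101010000110011101 AND 0b0011110011110100001 = 0b0001010000110000001.
Then OR with 0b1100101010110110111.

0b1101111010110110111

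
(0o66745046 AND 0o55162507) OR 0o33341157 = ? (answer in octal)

0o77341157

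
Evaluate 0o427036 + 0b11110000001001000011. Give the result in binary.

0o427036 = 0b100010111000011110 in binary.
Add column by column in base 2, right to left:
  0+1 = 1
  1+1 = 0 carry 1
  1+0+1 = 0 carry 1
  1+0+1 = 0 carry 1
  1+0+1 = 0 carry 1
  0+0+1 = 1
  0+1 = 1
  0+0 = 0
  0+0 = 0
  1+1 = 0 carry 1
  1+0+1 = 0 carry 1
  1+0+1 = 0 carry 1
  0+0+1 = 1
  1+0 = 1
  0+0 = 0
  0+0 = 0
  0+1 = 1
  1+1 = 0 carry 1
  0+1+1 = 0 carry 1
  0+1+1 = 0 carry 1
  final carry 1

0b100010011000001100001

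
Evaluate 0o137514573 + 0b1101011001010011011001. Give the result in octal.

0b1101011001010011011001 = 0o15312331 in octal.
Add column by column in base 8, right to left:
  3+1 = 4
  7+3 = 2 carry 1
  5+3+1 = 1 carry 1
  4+2+1 = 7
  1+1 = 2
  5+3 = 0 carry 1
  7+5+1 = 5 carry 1
  3+1+1 = 5
  1+0 = 1

0o155027124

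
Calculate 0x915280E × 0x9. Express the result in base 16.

0x51BE687E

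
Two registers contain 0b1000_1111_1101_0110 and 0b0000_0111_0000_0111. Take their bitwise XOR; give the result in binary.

XOR bit by bit (1 where the bits differ):
  1000111111010110
^ 0000011100000111
= 1000100011010001

0b1000100011010001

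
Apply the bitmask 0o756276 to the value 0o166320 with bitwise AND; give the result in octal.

AND each oct digit independently (no carries):
  1&7=1, 6&5=4, 6&6=6, 3&2=2, 2&7=2, 0&6=0

0o146220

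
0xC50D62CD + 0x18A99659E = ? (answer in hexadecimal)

Add column by column in base 16, right to left:
  D+E = B carry 1
  C+9+1 = 6 carry 1
  2+5+1 = 8
  6+6 = C
  D+9 = 6 carry 1
  0+9+1 = A
  5+A = F
  C+8 = 4 carry 1
  0+1+1 = 2

0x24FA6C86B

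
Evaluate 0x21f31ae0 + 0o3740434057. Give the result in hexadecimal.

0x4175530f

0o3740434057 = 0x1f82382f in hexadecimal.
Add column by column in base 16, right to left:
  0+f = f
  e+2 = 0 carry 1
  a+8+1 = 3 carry 1
  1+3+1 = 5
  3+2 = 5
  f+8 = 7 carry 1
  1+f+1 = 1 carry 1
  2+1+1 = 4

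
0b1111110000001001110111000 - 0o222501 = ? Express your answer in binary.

0b1111101101110111001110111

0o222501 = 0b10010010101000001 in binary.
Subtract column by column in base 2:
  0-1 → 1 (borrow)
  0-0-1 → 1 (borrow)
  0-0-1 → 1 (borrow)
  1-0-1 → 0
  1-0 → 1
  1-0 → 1
  0-1 → 1 (borrow)
  1-0-1 → 0
  1-1 → 0
  1-0 → 1
  0-1 → 1 (borrow)
  0-0-1 → 1 (borrow)
  1-0-1 → 0
  0-1 → 1 (borrow)
  0-0-1 → 1 (borrow)
  0-0-1 → 1 (borrow)
  0-1-1 → 0 (borrow)
  0-0-1 → 1 (borrow)
  0-0-1 → 1 (borrow)
  1-0-1 → 0
  1-0 → 1
  1-0 → 1
  1-0 → 1
  1-0 → 1
  1-0 → 1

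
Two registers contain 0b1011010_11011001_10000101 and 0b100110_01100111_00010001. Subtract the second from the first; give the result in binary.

0b1101000111001001110100

Subtract column by column in base 2:
  1-1 → 0
  0-0 → 0
  1-0 → 1
  0-0 → 0
  0-1 → 1 (borrow)
  0-0-1 → 1 (borrow)
  0-0-1 → 1 (borrow)
  1-0-1 → 0
  1-1 → 0
  0-1 → 1 (borrow)
  0-1-1 → 0 (borrow)
  1-0-1 → 0
  1-0 → 1
  0-1 → 1 (borrow)
  1-1-1 → 1 (borrow)
  1-0-1 → 0
  0-0 → 0
  1-1 → 0
  0-1 → 1 (borrow)
  1-0-1 → 0
  1-0 → 1
  0-1 → 1 (borrow)
  1-0-1 → 0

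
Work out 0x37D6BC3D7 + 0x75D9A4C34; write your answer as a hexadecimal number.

Add column by column in base 16, right to left:
  7+4 = B
  D+3 = 0 carry 1
  3+C+1 = 0 carry 1
  C+4+1 = 1 carry 1
  B+A+1 = 6 carry 1
  6+9+1 = 0 carry 1
  D+D+1 = B carry 1
  7+5+1 = D
  3+7 = A

0xADB06100B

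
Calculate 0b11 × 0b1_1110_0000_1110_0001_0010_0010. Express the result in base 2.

0b101101000101010001101100110

Multiply each base-2 digit by 3, carrying:
  0×3 = 0 → write 0
  1×3 = 3 → write 1 carry 1
  0×3+1 = 1 → write 1
  0×3 = 0 → write 0
  0×3 = 0 → write 0
  1×3 = 3 → write 1 carry 1
  0×3+1 = 1 → write 1
  0×3 = 0 → write 0
  1×3 = 3 → write 1 carry 1
  0×3+1 = 1 → write 1
  0×3 = 0 → write 0
  0×3 = 0 → write 0
  0×3 = 0 → write 0
  1×3 = 3 → write 1 carry 1
  1×3+1 = 4 → write 0 carry 2
  1×3+2 = 5 → write 1 carry 2
  0×3+2 = 2 → write 0 carry 1
  0×3+1 = 1 → write 1
  0×3 = 0 → write 0
  0×3 = 0 → write 0
  0×3 = 0 → write 0
  1×3 = 3 → write 1 carry 1
  1×3+1 = 4 → write 0 carry 2
  1×3+2 = 5 → write 1 carry 2
  1×3+2 = 5 → write 1 carry 2
  remaining carry: 10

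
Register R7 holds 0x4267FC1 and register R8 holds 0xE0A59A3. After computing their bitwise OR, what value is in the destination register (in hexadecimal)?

OR each hex digit independently (no carries):
  4|E=E, 2|0=2, 6|A=E, 7|5=7, F|9=F, C|A=E, 1|3=3

0xE2E7FE3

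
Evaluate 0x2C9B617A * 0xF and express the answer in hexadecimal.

0x29D1AB626

Multiply each base-16 digit by 15, carrying:
  A×15 = 150 → write 6 carry 9
  7×15+9 = 114 → write 2 carry 7
  1×15+7 = 22 → write 6 carry 1
  6×15+1 = 91 → write B carry 5
  B×15+5 = 170 → write A carry 10
  9×15+10 = 145 → write 1 carry 9
  C×15+9 = 189 → write D carry 11
  2×15+11 = 41 → write 9 carry 2
  remaining carry: 2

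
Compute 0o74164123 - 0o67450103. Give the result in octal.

0o4514020

Subtract column by column in base 8:
  3-3 → 0
  2-0 → 2
  1-1 → 0
  4-0 → 4
  6-5 → 1
  1-4 → 5 (borrow)
  4-7-1 → 4 (borrow)
  7-6-1 → 0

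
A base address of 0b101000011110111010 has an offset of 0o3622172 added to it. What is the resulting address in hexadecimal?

0x11AC34

0b101000011110111010 = 0x287BA in hexadecimal.
0o3622172 = 0xF247A in hexadecimal.
Add column by column in base 16, right to left:
  A+A = 4 carry 1
  B+7+1 = 3 carry 1
  7+4+1 = C
  8+2 = A
  2+F = 1 carry 1
  final carry 1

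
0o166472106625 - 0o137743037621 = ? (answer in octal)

0o26527047004

Subtract column by column in base 8:
  5-1 → 4
  2-2 → 0
  6-6 → 0
  6-7 → 7 (borrow)
  0-3-1 → 4 (borrow)
  1-0-1 → 0
  2-3 → 7 (borrow)
  7-4-1 → 2
  4-7 → 5 (borrow)
  6-7-1 → 6 (borrow)
  6-3-1 → 2
  1-1 → 0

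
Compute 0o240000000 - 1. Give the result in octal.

0o237777777

The trailing 7 digits are 0, so subtracting 1 borrows through: they become 7 and the next digit up decrements.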